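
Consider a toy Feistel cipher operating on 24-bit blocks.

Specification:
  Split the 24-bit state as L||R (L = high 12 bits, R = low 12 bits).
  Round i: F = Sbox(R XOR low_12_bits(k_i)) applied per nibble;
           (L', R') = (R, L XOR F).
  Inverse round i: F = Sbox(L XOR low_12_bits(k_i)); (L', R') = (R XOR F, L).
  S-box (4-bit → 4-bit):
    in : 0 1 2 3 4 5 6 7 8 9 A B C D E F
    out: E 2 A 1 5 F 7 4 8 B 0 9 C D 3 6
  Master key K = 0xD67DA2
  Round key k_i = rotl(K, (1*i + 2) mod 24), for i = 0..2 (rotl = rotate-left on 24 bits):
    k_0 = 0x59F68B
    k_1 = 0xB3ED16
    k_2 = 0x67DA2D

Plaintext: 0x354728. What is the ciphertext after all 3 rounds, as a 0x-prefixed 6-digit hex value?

0xB793A0

s_0 = plaintext = 0x354728
s_1 = Round(s_0, k_0) = 0x728155
s_2 = Round(s_1, k_1) = 0x155B79
s_3 = Round(s_2, k_2) = 0xB793A0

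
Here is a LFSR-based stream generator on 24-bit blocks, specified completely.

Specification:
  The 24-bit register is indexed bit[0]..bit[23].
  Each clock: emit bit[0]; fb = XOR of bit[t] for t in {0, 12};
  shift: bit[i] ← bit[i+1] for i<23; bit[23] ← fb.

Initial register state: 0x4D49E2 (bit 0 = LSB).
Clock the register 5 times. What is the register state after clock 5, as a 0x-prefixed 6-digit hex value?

0xB26A4F

reg_0 = 0x4D49E2
clock 1: out=0, reg = 0x26A4F1
clock 2: out=1, reg = 0x935278
clock 3: out=0, reg = 0xC9A93C
clock 4: out=0, reg = 0x64D49E
clock 5: out=0, reg = 0xB26A4F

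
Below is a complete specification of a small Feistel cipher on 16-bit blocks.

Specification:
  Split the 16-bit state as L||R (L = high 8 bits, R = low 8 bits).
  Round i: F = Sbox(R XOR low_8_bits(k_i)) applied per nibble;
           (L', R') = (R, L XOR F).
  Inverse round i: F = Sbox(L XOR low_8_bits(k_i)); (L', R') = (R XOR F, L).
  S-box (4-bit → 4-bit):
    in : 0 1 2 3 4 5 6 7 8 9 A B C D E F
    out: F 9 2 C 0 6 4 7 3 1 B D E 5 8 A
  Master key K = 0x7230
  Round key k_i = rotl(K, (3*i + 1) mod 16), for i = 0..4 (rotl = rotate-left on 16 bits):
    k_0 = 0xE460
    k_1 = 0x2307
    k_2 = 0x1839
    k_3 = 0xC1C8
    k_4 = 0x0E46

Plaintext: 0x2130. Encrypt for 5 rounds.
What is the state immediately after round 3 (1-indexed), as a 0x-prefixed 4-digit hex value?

0x31BD

s_0 = plaintext = 0x2130
s_1 = Round(s_0, k_0) = 0x304E
s_2 = Round(s_1, k_1) = 0x4E31
s_3 = Round(s_2, k_2) = 0x31BD
s_4 = Round(s_3, k_3) = 0xBD47
s_5 = Round(s_4, k_4) = 0x4744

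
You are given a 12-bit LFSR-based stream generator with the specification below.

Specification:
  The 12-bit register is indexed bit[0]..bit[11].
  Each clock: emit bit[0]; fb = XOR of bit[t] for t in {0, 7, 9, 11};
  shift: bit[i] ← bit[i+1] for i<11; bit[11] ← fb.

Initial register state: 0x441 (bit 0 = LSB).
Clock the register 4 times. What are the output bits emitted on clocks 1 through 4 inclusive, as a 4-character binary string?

1000

reg_0 = 0x441
clock 1: out=1, reg = 0xA20
clock 2: out=0, reg = 0x510
clock 3: out=0, reg = 0x288
clock 4: out=0, reg = 0x144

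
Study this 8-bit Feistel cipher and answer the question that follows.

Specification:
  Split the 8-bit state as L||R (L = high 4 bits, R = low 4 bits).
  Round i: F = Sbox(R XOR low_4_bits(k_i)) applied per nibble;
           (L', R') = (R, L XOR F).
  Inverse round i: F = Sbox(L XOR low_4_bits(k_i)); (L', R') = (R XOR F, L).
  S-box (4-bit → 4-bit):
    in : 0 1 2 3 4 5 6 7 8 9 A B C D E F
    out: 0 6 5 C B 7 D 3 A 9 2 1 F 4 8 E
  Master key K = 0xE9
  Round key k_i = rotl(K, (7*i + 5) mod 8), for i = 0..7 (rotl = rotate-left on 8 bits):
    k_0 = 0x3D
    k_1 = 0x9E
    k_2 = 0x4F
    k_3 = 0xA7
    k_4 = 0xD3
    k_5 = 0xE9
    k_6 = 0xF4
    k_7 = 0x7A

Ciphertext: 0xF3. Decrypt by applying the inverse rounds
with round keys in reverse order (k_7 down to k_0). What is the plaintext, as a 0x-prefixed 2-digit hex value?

0x91

s_0 = ciphertext = 0xF3
s_1 = InvRound(s_0, k_7) = 0x4F
s_2 = InvRound(s_1, k_6) = 0xF4
s_3 = InvRound(s_2, k_5) = 0x9F
s_4 = InvRound(s_3, k_4) = 0xD9
s_5 = InvRound(s_4, k_3) = 0xBD
s_6 = InvRound(s_5, k_2) = 0x6B
s_7 = InvRound(s_6, k_1) = 0x16
s_8 = InvRound(s_7, k_0) = 0x91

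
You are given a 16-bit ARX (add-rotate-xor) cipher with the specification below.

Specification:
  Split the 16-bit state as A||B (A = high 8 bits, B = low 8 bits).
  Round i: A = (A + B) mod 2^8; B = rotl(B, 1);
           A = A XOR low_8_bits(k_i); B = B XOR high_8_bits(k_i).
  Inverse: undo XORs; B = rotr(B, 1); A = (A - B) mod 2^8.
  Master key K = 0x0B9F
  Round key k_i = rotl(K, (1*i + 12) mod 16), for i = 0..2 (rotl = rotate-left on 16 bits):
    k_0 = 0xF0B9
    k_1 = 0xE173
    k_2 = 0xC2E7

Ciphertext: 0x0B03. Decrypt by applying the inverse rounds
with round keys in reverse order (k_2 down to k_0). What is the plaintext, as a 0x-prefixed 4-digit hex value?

0x0E38

s_0 = ciphertext = 0x0B03
s_1 = InvRound(s_0, k_2) = 0x0CE0
s_2 = InvRound(s_1, k_1) = 0xFF80
s_3 = InvRound(s_2, k_0) = 0x0E38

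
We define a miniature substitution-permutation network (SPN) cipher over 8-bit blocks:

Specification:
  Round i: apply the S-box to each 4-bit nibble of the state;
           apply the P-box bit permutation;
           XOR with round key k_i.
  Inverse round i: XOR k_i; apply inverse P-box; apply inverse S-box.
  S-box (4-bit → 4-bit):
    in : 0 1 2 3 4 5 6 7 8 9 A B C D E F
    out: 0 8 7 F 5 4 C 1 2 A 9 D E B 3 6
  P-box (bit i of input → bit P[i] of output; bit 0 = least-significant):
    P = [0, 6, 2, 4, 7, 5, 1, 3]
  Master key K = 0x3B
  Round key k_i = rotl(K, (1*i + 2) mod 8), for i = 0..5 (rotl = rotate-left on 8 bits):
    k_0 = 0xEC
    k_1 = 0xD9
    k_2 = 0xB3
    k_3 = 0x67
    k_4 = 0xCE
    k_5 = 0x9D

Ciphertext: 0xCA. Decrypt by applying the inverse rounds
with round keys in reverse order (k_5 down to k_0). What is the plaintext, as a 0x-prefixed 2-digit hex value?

0x6C

s_0 = ciphertext = 0xCA
s_1 = InvRound(s_0, k_5) = 0x53
s_2 = InvRound(s_1, k_4) = 0xAB
s_3 = InvRound(s_2, k_3) = 0xAF
s_4 = InvRound(s_3, k_2) = 0x16
s_5 = InvRound(s_4, k_1) = 0xB2
s_6 = InvRound(s_5, k_0) = 0x6C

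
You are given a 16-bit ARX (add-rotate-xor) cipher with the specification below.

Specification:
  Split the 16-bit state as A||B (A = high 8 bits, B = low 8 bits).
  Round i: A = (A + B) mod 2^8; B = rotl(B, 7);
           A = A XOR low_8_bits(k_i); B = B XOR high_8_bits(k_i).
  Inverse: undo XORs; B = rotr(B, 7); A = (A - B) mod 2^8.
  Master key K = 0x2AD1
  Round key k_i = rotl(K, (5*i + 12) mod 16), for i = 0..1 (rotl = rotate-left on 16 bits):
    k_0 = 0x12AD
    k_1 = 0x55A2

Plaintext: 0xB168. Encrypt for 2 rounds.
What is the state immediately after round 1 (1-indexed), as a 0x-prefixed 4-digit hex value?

s_0 = plaintext = 0xB168
s_1 = Round(s_0, k_0) = 0xB426
s_2 = Round(s_1, k_1) = 0x7846

0xB426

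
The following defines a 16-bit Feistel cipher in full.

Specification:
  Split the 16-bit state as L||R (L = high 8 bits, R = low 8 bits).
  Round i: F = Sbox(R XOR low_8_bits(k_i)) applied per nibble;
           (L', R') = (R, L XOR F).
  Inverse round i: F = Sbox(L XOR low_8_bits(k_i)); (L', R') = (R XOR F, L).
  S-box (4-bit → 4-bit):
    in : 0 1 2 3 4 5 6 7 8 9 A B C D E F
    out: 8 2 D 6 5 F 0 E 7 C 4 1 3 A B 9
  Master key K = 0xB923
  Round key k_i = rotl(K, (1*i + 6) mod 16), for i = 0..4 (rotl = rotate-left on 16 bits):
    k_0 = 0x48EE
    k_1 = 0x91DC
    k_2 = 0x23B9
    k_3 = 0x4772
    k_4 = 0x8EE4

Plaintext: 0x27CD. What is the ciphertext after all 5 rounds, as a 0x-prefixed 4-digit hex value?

s_0 = plaintext = 0x27CD
s_1 = Round(s_0, k_0) = 0xCDF1
s_2 = Round(s_1, k_1) = 0xF117
s_3 = Round(s_2, k_2) = 0x17BA
s_4 = Round(s_3, k_3) = 0xBA20
s_5 = Round(s_4, k_4) = 0x208F

0x208F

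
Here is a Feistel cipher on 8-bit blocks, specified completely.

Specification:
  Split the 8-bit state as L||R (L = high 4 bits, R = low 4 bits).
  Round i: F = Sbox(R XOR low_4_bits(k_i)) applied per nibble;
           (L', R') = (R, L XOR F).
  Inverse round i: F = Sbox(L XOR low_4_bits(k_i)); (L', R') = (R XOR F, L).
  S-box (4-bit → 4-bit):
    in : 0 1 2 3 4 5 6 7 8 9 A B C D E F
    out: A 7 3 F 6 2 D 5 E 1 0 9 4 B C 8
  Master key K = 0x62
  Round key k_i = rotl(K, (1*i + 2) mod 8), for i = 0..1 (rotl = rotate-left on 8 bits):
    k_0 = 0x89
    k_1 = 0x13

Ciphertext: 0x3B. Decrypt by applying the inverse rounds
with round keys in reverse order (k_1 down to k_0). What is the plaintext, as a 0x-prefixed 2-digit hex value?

0xD1

s_0 = ciphertext = 0x3B
s_1 = InvRound(s_0, k_1) = 0x13
s_2 = InvRound(s_1, k_0) = 0xD1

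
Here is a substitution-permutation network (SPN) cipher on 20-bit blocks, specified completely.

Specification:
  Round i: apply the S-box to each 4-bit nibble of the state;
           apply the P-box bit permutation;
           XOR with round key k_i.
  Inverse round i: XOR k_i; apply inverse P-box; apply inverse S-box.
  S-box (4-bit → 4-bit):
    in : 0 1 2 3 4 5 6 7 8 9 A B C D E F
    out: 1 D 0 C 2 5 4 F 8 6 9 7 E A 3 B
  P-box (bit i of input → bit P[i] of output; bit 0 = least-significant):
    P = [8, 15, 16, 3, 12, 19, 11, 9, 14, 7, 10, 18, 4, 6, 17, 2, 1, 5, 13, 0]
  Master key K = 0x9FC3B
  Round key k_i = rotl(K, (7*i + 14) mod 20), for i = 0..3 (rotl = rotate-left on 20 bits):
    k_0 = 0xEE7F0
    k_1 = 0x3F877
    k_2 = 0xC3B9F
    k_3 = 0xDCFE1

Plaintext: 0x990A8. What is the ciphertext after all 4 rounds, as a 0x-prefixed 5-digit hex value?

s_0 = plaintext = 0x990A8
s_1 = Round(s_0, k_0) = 0xC9598
s_2 = Round(s_1, k_1) = 0x9941E
s_3 = Round(s_2, k_2) = 0xE807F
s_4 = Round(s_3, k_3) = 0x514CF

0x514CF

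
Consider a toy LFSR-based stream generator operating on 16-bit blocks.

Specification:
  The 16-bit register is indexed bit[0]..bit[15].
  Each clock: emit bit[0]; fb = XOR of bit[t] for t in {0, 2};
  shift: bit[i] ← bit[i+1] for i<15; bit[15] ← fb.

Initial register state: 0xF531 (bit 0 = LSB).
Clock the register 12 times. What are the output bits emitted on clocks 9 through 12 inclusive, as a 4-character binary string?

1010

reg_0 = 0xF531
clock 1: out=1, reg = 0xFA98
clock 2: out=0, reg = 0x7D4C
clock 3: out=0, reg = 0xBEA6
clock 4: out=0, reg = 0xDF53
clock 5: out=1, reg = 0xEFA9
clock 6: out=1, reg = 0xF7D4
clock 7: out=0, reg = 0xFBEA
clock 8: out=0, reg = 0x7DF5
clock 9: out=1, reg = 0x3EFA
clock 10: out=0, reg = 0x1F7D
clock 11: out=1, reg = 0x0FBE
clock 12: out=0, reg = 0x87DF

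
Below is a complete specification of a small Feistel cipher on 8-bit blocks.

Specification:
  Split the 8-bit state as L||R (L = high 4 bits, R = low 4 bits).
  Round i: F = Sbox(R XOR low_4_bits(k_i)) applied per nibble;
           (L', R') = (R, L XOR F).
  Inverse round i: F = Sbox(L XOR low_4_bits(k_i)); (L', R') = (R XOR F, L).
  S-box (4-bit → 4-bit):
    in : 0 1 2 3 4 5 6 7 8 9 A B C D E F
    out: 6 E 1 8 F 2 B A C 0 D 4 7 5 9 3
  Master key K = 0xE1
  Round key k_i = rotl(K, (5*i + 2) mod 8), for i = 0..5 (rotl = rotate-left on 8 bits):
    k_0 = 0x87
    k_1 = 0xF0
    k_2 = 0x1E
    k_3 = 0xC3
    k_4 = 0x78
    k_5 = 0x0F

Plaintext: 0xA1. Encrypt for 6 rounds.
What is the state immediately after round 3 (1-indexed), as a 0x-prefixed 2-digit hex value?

s_0 = plaintext = 0xA1
s_1 = Round(s_0, k_0) = 0x11
s_2 = Round(s_1, k_1) = 0x1F
s_3 = Round(s_2, k_2) = 0xFF
s_4 = Round(s_3, k_3) = 0xF8
s_5 = Round(s_4, k_4) = 0x89
s_6 = Round(s_5, k_5) = 0x93

0xFF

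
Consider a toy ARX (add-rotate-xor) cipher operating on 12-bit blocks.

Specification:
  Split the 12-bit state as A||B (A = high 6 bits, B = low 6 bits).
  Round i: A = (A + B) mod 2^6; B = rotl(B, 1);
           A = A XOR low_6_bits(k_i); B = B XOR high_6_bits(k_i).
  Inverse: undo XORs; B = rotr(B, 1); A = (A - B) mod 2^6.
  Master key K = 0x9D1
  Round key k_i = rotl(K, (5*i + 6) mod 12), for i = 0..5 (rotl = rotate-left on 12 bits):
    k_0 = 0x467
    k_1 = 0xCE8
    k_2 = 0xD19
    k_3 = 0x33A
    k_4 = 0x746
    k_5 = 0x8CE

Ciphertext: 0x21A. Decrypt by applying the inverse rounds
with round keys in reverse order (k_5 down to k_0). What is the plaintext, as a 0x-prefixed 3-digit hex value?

s_0 = ciphertext = 0x21A
s_1 = InvRound(s_0, k_5) = 0x2BC
s_2 = InvRound(s_1, k_4) = 0x730
s_3 = InvRound(s_2, k_3) = 0x21E
s_4 = InvRound(s_3, k_2) = 0xF15
s_5 = InvRound(s_4, k_1) = 0x053
s_6 = InvRound(s_5, k_0) = 0x941

0x941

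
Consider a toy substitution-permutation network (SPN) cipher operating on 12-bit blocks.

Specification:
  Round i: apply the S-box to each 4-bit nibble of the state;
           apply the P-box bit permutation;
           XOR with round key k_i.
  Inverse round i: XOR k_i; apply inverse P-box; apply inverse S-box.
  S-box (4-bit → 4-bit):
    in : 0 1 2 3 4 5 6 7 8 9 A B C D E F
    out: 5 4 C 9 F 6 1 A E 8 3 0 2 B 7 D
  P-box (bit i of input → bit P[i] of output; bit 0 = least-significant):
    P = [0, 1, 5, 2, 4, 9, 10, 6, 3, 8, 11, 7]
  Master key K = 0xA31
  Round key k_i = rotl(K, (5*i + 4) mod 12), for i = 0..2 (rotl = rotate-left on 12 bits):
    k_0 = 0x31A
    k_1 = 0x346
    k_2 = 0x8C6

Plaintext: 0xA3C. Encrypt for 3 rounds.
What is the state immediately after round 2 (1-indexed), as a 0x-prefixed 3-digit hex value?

s_0 = plaintext = 0xA3C
s_1 = Round(s_0, k_0) = 0x240
s_2 = Round(s_1, k_1) = 0xDB7
s_3 = Round(s_2, k_2) = 0x948

0xDB7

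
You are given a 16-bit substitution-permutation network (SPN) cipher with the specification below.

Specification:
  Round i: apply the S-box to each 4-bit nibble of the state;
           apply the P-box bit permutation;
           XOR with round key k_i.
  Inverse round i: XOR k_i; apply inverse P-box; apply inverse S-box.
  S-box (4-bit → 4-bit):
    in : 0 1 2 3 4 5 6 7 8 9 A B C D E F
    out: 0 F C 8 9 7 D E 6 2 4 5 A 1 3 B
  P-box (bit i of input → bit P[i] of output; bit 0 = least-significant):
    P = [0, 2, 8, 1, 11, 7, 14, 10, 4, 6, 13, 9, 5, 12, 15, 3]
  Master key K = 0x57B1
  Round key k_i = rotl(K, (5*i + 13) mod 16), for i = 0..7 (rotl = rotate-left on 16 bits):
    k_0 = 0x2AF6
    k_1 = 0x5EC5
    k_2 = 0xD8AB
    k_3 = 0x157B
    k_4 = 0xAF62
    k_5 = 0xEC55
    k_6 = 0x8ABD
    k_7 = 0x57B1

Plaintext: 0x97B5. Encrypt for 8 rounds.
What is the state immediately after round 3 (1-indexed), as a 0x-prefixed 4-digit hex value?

0x13BD

s_0 = plaintext = 0x97B5
s_1 = Round(s_0, k_0) = 0x51B3
s_2 = Round(s_1, k_1) = 0xA4B7
s_3 = Round(s_2, k_2) = 0x13BD
s_4 = Round(s_3, k_3) = 0xCF52
s_5 = Round(s_4, k_4) = 0xF4B8
s_6 = Round(s_5, k_5) = 0xB769
s_7 = Round(s_6, k_6) = 0x64D9
s_8 = Round(s_7, k_7) = 0xDD8D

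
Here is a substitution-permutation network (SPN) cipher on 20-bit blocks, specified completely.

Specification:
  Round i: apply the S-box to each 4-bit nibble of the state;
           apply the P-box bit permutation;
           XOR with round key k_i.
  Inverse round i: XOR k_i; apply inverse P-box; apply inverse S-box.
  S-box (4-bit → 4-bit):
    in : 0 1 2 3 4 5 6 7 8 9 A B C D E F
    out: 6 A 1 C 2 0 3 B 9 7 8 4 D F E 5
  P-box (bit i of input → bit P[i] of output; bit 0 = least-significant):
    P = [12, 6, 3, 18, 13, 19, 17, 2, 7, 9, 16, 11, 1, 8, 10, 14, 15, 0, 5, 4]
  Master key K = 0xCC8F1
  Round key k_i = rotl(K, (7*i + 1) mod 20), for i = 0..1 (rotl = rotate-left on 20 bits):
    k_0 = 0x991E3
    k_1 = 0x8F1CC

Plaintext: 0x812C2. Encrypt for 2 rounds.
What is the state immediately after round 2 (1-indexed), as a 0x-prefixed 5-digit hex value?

s_0 = plaintext = 0x812C2
s_1 = Round(s_0, k_0) = 0xB6077
s_2 = Round(s_1, k_1) = 0x5C2AA

0x5C2AA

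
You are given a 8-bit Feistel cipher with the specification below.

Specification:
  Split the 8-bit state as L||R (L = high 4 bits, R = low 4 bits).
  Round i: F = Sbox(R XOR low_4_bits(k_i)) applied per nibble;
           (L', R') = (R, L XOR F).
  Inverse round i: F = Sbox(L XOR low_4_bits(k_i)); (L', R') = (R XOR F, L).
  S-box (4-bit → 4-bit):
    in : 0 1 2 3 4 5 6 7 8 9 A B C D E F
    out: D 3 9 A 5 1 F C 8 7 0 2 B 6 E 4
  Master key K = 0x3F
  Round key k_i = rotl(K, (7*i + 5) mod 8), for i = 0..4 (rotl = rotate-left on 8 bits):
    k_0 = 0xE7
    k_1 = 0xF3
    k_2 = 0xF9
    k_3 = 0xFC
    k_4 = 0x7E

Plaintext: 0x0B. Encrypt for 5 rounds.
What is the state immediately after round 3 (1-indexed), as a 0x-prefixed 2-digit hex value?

s_0 = plaintext = 0x0B
s_1 = Round(s_0, k_0) = 0xBB
s_2 = Round(s_1, k_1) = 0xB3
s_3 = Round(s_2, k_2) = 0x3B
s_4 = Round(s_3, k_3) = 0xBF
s_5 = Round(s_4, k_4) = 0xF8

0x3B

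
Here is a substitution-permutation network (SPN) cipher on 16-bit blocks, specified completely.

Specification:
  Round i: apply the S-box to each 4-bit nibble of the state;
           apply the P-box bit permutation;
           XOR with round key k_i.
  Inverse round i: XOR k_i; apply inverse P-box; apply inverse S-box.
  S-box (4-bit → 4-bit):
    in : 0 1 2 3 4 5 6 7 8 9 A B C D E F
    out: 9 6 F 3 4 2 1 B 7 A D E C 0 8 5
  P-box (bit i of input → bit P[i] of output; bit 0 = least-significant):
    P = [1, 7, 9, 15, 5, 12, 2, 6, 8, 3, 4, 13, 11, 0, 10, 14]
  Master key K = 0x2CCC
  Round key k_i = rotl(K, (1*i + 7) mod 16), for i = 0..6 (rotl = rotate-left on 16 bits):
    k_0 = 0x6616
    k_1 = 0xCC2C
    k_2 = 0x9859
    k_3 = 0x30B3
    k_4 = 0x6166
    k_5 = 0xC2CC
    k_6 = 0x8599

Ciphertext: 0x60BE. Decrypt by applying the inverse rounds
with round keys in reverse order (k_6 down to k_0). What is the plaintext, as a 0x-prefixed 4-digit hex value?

s_0 = ciphertext = 0x60BE
s_1 = InvRound(s_0, k_6) = 0xB0F0
s_2 = InvRound(s_1, k_5) = 0xEB84
s_3 = InvRound(s_2, k_4) = 0x6D02
s_4 = InvRound(s_3, k_3) = 0x2F35
s_5 = InvRound(s_4, k_2) = 0x472C
s_6 = InvRound(s_5, k_1) = 0x66DC
s_7 = InvRound(s_6, k_0) = 0xD5E3

0xD5E3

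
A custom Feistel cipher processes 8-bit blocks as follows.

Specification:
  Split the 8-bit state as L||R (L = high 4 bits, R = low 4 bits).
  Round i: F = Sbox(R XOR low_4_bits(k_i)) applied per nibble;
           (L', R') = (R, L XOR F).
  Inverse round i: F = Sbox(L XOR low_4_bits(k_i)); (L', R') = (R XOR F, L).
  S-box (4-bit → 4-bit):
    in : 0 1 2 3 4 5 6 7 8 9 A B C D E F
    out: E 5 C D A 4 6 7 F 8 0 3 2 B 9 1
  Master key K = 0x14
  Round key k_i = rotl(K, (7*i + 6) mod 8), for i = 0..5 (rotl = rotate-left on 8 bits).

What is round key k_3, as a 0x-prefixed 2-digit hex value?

K = 0x14
k_0 = rotl(K, (7*0+6) mod 8) = rotl(K, 6) = 0x05
k_1 = rotl(K, (7*1+6) mod 8) = rotl(K, 5) = 0x82
k_2 = rotl(K, (7*2+6) mod 8) = rotl(K, 4) = 0x41
k_3 = rotl(K, (7*3+6) mod 8) = rotl(K, 3) = 0xA0

0xA0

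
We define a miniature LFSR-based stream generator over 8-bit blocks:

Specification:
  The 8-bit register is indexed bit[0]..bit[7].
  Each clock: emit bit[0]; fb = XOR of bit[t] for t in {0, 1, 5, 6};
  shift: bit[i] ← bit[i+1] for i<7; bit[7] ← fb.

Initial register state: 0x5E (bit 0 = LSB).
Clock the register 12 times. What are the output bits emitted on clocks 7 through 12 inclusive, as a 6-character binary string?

100101

reg_0 = 0x5E
clock 1: out=0, reg = 0x2F
clock 2: out=1, reg = 0x97
clock 3: out=1, reg = 0x4B
clock 4: out=1, reg = 0xA5
clock 5: out=1, reg = 0x52
clock 6: out=0, reg = 0x29
clock 7: out=1, reg = 0x14
clock 8: out=0, reg = 0x0A
clock 9: out=0, reg = 0x85
clock 10: out=1, reg = 0xC2
clock 11: out=0, reg = 0x61
clock 12: out=1, reg = 0xB0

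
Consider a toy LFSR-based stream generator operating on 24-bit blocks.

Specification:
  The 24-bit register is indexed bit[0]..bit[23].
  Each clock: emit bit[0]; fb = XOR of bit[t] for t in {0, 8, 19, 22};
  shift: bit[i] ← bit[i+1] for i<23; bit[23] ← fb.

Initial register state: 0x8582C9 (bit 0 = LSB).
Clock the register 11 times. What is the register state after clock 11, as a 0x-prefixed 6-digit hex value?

0x39B0B0

reg_0 = 0x8582C9
clock 1: out=1, reg = 0xC2C164
clock 2: out=0, reg = 0x6160B2
clock 3: out=0, reg = 0xB0B059
clock 4: out=1, reg = 0xD8582C
clock 5: out=0, reg = 0x6C2C16
clock 6: out=0, reg = 0x36160B
clock 7: out=1, reg = 0x9B0B05
clock 8: out=1, reg = 0xCD8582
clock 9: out=0, reg = 0xE6C2C1
clock 10: out=1, reg = 0x736160
clock 11: out=0, reg = 0x39B0B0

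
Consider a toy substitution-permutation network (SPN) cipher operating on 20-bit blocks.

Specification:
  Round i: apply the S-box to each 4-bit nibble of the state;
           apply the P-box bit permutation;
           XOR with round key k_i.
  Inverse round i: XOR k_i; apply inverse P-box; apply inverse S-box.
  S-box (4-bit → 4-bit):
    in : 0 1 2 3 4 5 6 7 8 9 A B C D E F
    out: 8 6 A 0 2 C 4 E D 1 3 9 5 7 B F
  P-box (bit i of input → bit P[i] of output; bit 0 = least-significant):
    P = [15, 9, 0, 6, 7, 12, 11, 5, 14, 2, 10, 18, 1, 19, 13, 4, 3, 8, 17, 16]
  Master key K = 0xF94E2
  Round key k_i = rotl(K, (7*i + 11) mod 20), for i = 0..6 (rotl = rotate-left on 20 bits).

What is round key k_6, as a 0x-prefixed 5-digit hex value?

K = 0xF94E2
k_0 = rotl(K, (7*0+11) mod 20) = rotl(K, 11) = 0x717CA
k_1 = rotl(K, (7*1+11) mod 20) = rotl(K, 18) = 0xBE538
k_2 = rotl(K, (7*2+11) mod 20) = rotl(K, 5) = 0x29C5F
k_3 = rotl(K, (7*3+11) mod 20) = rotl(K, 12) = 0xE2F94
k_4 = rotl(K, (7*4+11) mod 20) = rotl(K, 19) = 0x7CA71
k_5 = rotl(K, (7*5+11) mod 20) = rotl(K, 6) = 0x538BE
k_6 = rotl(K, (7*6+11) mod 20) = rotl(K, 13) = 0xC5F29

0xC5F29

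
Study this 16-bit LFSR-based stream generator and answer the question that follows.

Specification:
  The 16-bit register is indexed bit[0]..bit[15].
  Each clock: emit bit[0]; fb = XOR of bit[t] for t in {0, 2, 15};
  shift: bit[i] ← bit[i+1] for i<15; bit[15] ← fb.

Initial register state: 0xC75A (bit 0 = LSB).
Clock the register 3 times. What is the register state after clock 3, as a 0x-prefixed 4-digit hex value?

reg_0 = 0xC75A
clock 1: out=0, reg = 0xE3AD
clock 2: out=1, reg = 0xF1D6
clock 3: out=0, reg = 0x78EB

0x78EB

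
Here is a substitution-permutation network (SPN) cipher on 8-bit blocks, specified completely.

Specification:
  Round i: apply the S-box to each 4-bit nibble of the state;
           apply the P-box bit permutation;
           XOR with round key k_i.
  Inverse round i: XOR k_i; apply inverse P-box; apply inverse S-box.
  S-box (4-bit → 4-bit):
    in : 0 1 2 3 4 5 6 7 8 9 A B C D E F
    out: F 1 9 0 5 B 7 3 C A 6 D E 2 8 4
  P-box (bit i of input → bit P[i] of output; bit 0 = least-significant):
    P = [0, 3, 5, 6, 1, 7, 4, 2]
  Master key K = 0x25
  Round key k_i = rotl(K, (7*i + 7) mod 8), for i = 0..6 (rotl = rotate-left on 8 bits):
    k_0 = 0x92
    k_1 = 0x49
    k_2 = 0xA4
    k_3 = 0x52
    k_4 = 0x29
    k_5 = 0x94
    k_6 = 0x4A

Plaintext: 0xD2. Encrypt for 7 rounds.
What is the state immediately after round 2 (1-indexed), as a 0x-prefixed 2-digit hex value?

s_0 = plaintext = 0xD2
s_1 = Round(s_0, k_0) = 0x53
s_2 = Round(s_1, k_1) = 0xCF
s_3 = Round(s_2, k_2) = 0x10
s_4 = Round(s_3, k_3) = 0x39
s_5 = Round(s_4, k_4) = 0x61
s_6 = Round(s_5, k_5) = 0x07
s_7 = Round(s_6, k_6) = 0xD5

0xCF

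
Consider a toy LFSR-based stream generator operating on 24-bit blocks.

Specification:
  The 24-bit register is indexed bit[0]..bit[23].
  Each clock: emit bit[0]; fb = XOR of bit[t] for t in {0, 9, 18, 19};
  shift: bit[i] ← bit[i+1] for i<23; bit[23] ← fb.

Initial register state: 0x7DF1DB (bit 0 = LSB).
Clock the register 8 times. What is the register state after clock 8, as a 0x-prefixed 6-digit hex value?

reg_0 = 0x7DF1DB
clock 1: out=1, reg = 0xBEF8ED
clock 2: out=1, reg = 0xDF7C76
clock 3: out=0, reg = 0x6FBE3B
clock 4: out=1, reg = 0x37DF1D
clock 5: out=1, reg = 0x9BEF8E
clock 6: out=0, reg = 0x4DF7C7
clock 7: out=1, reg = 0x26FBE3
clock 8: out=1, reg = 0x937DF1

0x937DF1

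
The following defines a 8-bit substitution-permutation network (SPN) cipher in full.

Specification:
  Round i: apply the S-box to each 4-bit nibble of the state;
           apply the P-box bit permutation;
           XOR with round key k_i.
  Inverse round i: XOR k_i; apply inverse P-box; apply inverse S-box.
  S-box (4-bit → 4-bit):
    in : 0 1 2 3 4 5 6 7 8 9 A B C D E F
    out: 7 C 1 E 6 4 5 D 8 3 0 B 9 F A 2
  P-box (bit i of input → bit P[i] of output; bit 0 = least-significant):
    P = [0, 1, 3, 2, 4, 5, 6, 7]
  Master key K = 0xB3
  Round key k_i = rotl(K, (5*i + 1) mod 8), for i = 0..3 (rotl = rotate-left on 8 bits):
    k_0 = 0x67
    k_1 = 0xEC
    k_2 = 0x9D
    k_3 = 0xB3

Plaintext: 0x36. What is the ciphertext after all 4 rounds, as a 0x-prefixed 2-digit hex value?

0x2C

s_0 = plaintext = 0x36
s_1 = Round(s_0, k_0) = 0x8E
s_2 = Round(s_1, k_1) = 0x6A
s_3 = Round(s_2, k_2) = 0xCD
s_4 = Round(s_3, k_3) = 0x2C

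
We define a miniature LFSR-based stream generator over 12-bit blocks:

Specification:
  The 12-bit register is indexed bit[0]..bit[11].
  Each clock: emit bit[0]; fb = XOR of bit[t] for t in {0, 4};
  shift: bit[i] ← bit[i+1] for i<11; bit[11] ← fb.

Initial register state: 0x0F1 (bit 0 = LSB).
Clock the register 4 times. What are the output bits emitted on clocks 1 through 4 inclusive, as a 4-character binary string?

1000

reg_0 = 0x0F1
clock 1: out=1, reg = 0x078
clock 2: out=0, reg = 0x83C
clock 3: out=0, reg = 0xC1E
clock 4: out=0, reg = 0xE0F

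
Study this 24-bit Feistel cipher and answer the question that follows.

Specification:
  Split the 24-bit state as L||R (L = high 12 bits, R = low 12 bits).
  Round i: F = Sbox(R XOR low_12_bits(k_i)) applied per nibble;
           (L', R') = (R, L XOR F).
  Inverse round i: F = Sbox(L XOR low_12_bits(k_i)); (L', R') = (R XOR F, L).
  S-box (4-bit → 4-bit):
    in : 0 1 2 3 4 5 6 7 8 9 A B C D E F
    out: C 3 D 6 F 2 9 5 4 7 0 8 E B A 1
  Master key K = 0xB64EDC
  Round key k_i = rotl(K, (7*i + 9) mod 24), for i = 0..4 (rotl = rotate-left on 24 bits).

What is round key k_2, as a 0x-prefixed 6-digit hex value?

K = 0xB64EDC
k_0 = rotl(K, (7*0+9) mod 24) = rotl(K, 9) = 0x9DB96C
k_1 = rotl(K, (7*1+9) mod 24) = rotl(K, 16) = 0xDCB64E
k_2 = rotl(K, (7*2+9) mod 24) = rotl(K, 23) = 0x5B276E

0x5B276E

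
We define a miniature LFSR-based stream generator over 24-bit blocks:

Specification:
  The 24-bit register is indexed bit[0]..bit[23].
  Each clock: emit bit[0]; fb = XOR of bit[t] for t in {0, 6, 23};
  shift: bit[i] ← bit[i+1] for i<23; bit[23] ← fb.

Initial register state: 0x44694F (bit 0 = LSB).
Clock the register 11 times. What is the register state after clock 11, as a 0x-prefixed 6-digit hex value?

reg_0 = 0x44694F
clock 1: out=1, reg = 0x2234A7
clock 2: out=1, reg = 0x911A53
clock 3: out=1, reg = 0xC88D29
clock 4: out=1, reg = 0x644694
clock 5: out=0, reg = 0x32234A
clock 6: out=0, reg = 0x9911A5
clock 7: out=1, reg = 0x4C88D2
clock 8: out=0, reg = 0xA64469
clock 9: out=1, reg = 0xD32234
clock 10: out=0, reg = 0xE9911A
clock 11: out=0, reg = 0xF4C88D

0xF4C88D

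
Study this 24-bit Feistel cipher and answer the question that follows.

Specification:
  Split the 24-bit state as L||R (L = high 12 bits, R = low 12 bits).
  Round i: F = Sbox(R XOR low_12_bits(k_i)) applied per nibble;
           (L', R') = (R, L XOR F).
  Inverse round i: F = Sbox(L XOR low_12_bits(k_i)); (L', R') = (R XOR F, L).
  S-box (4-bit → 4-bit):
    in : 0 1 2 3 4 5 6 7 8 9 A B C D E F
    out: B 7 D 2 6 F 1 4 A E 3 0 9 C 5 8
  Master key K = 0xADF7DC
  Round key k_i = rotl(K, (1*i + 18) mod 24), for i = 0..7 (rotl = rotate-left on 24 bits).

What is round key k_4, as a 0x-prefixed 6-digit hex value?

0x2B7DF7

K = 0xADF7DC
k_0 = rotl(K, (1*0+18) mod 24) = rotl(K, 18) = 0x72B7DF
k_1 = rotl(K, (1*1+18) mod 24) = rotl(K, 19) = 0xE56FBE
k_2 = rotl(K, (1*2+18) mod 24) = rotl(K, 20) = 0xCADF7D
k_3 = rotl(K, (1*3+18) mod 24) = rotl(K, 21) = 0x95BEFB
k_4 = rotl(K, (1*4+18) mod 24) = rotl(K, 22) = 0x2B7DF7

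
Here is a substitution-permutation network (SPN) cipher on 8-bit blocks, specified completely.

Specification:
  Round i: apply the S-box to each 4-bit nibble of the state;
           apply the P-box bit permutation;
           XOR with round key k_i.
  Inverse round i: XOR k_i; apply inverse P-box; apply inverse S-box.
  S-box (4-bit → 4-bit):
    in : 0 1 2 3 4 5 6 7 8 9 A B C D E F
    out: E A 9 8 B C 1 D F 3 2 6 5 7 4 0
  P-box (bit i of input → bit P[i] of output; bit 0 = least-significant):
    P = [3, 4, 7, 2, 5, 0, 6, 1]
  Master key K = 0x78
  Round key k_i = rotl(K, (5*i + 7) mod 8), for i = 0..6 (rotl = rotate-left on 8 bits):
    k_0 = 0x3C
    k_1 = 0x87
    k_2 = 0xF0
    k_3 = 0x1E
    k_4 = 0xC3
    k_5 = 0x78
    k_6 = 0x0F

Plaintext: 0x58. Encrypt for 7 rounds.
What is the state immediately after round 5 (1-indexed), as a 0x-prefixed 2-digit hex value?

s_0 = plaintext = 0x58
s_1 = Round(s_0, k_0) = 0xE2
s_2 = Round(s_1, k_1) = 0xCB
s_3 = Round(s_2, k_2) = 0x00
s_4 = Round(s_3, k_3) = 0xC9
s_5 = Round(s_4, k_4) = 0xBB
s_6 = Round(s_5, k_5) = 0xA9
s_7 = Round(s_6, k_6) = 0x16

0xBB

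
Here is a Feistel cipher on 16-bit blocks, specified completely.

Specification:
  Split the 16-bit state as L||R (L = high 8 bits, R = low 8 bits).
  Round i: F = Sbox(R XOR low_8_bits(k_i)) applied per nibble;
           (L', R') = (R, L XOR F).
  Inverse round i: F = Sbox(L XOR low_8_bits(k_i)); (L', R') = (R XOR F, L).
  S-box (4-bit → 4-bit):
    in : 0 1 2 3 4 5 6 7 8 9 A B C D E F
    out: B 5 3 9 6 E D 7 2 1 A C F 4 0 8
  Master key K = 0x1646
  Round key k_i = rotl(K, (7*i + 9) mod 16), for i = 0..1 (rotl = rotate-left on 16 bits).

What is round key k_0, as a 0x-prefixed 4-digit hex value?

K = 0x1646
k_0 = rotl(K, (7*0+9) mod 16) = rotl(K, 9) = 0x8C2C

0x8C2C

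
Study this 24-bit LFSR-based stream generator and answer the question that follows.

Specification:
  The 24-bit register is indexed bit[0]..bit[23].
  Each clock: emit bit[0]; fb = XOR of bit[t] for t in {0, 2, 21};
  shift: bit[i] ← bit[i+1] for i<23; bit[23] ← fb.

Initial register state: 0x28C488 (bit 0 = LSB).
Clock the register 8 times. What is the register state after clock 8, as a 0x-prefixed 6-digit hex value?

0x3328C4

reg_0 = 0x28C488
clock 1: out=0, reg = 0x946244
clock 2: out=0, reg = 0xCA3122
clock 3: out=0, reg = 0x651891
clock 4: out=1, reg = 0x328C48
clock 5: out=0, reg = 0x994624
clock 6: out=0, reg = 0xCCA312
clock 7: out=0, reg = 0x665189
clock 8: out=1, reg = 0x3328C4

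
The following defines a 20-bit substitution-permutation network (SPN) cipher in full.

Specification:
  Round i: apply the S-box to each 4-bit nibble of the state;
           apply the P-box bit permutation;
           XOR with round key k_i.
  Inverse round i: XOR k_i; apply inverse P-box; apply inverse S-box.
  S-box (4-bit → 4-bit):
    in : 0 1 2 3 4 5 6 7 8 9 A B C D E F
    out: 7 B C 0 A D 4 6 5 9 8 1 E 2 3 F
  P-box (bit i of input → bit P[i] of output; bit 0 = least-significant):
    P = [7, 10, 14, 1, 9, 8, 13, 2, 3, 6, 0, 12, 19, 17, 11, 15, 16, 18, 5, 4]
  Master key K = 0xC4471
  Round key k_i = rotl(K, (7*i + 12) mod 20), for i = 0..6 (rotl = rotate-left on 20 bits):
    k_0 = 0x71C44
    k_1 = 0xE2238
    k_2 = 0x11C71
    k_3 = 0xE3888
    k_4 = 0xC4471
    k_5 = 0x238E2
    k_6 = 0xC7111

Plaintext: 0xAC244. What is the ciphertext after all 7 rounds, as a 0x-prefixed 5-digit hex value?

0x05088

s_0 = plaintext = 0xAC244
s_1 = Round(s_0, k_0) = 0x58153
s_2 = Round(s_1, k_1) = 0x71844
s_3 = Round(s_2, k_2) = 0xF995E
s_4 = Round(s_3, k_3) = 0x38E34
s_5 = Round(s_4, k_4) = 0x4483B
s_6 = Round(s_5, k_5) = 0x4B87B
s_7 = Round(s_6, k_6) = 0x05088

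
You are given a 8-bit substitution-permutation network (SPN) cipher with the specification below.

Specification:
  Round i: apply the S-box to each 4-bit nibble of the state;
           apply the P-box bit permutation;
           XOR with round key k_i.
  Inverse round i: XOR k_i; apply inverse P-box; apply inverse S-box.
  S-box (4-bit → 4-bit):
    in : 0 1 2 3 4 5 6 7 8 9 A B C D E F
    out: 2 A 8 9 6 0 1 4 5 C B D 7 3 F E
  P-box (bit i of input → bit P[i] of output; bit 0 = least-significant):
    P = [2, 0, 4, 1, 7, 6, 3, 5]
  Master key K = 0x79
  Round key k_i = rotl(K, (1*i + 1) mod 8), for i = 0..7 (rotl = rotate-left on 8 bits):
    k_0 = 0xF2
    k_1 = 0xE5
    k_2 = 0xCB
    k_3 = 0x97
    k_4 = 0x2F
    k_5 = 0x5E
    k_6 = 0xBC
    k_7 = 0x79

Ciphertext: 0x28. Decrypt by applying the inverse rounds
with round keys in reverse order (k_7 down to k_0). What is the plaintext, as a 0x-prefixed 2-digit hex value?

0xF7

s_0 = ciphertext = 0x28
s_1 = InvRound(s_0, k_7) = 0x04
s_2 = InvRound(s_1, k_6) = 0xB7
s_3 = InvRound(s_2, k_5) = 0xE0
s_4 = InvRound(s_3, k_4) = 0xCA
s_5 = InvRound(s_4, k_3) = 0x4C
s_6 = InvRound(s_5, k_2) = 0x6A
s_7 = InvRound(s_6, k_1) = 0x8A
s_8 = InvRound(s_7, k_0) = 0xF7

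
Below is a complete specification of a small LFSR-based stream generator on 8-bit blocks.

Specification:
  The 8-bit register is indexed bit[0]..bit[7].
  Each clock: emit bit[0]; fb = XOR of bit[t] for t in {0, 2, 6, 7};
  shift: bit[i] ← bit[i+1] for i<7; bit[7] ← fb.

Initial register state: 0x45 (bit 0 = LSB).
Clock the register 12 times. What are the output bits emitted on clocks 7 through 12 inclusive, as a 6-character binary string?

reg_0 = 0x45
clock 1: out=1, reg = 0xA2
clock 2: out=0, reg = 0xD1
clock 3: out=1, reg = 0xE8
clock 4: out=0, reg = 0x74
clock 5: out=0, reg = 0x3A
clock 6: out=0, reg = 0x1D
clock 7: out=1, reg = 0x0E
clock 8: out=0, reg = 0x87
clock 9: out=1, reg = 0xC3
clock 10: out=1, reg = 0xE1
clock 11: out=1, reg = 0xF0
clock 12: out=0, reg = 0x78

101110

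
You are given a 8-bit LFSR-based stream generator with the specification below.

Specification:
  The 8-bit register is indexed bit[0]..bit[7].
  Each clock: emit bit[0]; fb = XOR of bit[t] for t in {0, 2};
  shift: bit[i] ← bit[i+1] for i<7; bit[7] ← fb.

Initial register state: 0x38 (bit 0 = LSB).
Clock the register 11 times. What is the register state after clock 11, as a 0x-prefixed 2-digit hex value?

reg_0 = 0x38
clock 1: out=0, reg = 0x1C
clock 2: out=0, reg = 0x8E
clock 3: out=0, reg = 0xC7
clock 4: out=1, reg = 0x63
clock 5: out=1, reg = 0xB1
clock 6: out=1, reg = 0xD8
clock 7: out=0, reg = 0x6C
clock 8: out=0, reg = 0xB6
clock 9: out=0, reg = 0xDB
clock 10: out=1, reg = 0xED
clock 11: out=1, reg = 0x76

0x76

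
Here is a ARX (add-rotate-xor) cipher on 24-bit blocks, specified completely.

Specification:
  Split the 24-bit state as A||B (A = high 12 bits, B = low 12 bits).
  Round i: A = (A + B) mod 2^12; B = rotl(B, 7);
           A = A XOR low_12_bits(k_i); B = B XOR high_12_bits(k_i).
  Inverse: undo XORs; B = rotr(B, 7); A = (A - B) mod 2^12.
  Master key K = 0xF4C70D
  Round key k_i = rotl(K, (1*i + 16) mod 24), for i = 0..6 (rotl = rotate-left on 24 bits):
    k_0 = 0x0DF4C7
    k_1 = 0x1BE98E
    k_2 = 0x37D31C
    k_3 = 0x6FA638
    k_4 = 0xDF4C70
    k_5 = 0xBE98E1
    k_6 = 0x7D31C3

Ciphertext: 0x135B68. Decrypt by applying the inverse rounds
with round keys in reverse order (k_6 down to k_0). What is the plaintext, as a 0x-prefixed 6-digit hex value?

0x118DD3

s_0 = ciphertext = 0x135B68
s_1 = InvRound(s_0, k_6) = 0x97D779
s_2 = InvRound(s_1, k_5) = 0xF83219
s_3 = InvRound(s_2, k_4) = 0x634DBF
s_4 = InvRound(s_3, k_3) = 0x7568B6
s_5 = InvRound(s_4, k_2) = 0xAD3977
s_6 = InvRound(s_5, k_1) = 0xA2C931
s_7 = InvRound(s_6, k_0) = 0x118DD3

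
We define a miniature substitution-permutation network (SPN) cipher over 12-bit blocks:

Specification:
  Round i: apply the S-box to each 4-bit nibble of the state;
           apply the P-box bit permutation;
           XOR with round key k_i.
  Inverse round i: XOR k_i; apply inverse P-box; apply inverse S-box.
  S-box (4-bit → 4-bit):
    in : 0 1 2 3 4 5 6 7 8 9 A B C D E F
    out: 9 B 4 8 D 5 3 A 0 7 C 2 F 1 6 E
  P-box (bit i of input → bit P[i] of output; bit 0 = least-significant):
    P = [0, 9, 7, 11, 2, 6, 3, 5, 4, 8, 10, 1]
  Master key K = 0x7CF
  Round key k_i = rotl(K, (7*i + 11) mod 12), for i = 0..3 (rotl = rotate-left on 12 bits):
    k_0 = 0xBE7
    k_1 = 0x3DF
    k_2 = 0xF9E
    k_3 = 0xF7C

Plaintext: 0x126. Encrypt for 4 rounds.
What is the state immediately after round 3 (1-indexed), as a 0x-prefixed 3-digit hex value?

s_0 = plaintext = 0x126
s_1 = Round(s_0, k_0) = 0x8FC
s_2 = Round(s_1, k_1) = 0x936
s_3 = Round(s_2, k_2) = 0x8AF
s_4 = Round(s_3, k_3) = 0x5D4

0x8AF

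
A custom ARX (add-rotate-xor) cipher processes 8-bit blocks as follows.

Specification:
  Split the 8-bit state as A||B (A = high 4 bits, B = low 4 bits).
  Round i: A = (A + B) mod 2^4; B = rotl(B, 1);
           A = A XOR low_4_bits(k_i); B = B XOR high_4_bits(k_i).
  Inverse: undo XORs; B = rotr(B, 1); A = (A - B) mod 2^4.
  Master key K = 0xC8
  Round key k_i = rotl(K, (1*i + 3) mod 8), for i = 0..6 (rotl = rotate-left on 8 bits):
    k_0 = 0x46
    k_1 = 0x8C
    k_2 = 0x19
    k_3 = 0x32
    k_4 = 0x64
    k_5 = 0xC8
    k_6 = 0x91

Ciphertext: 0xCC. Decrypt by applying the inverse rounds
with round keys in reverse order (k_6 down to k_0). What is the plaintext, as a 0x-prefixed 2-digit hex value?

s_0 = ciphertext = 0xCC
s_1 = InvRound(s_0, k_6) = 0x3A
s_2 = InvRound(s_1, k_5) = 0x83
s_3 = InvRound(s_2, k_4) = 0x2A
s_4 = InvRound(s_3, k_3) = 0x4C
s_5 = InvRound(s_4, k_2) = 0xFE
s_6 = InvRound(s_5, k_1) = 0x03
s_7 = InvRound(s_6, k_0) = 0xBB

0xBB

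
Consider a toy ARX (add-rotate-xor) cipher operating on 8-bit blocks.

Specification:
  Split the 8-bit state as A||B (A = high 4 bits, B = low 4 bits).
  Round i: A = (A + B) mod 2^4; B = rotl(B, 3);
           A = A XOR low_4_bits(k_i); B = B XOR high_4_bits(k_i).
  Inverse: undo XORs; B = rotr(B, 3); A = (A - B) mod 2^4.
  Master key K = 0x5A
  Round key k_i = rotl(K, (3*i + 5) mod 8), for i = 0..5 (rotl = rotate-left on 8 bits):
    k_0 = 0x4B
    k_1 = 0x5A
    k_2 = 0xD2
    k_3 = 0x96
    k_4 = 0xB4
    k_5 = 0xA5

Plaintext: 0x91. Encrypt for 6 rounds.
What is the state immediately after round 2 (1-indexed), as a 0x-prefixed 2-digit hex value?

0x73

s_0 = plaintext = 0x91
s_1 = Round(s_0, k_0) = 0x1C
s_2 = Round(s_1, k_1) = 0x73
s_3 = Round(s_2, k_2) = 0x84
s_4 = Round(s_3, k_3) = 0xAB
s_5 = Round(s_4, k_4) = 0x16
s_6 = Round(s_5, k_5) = 0x29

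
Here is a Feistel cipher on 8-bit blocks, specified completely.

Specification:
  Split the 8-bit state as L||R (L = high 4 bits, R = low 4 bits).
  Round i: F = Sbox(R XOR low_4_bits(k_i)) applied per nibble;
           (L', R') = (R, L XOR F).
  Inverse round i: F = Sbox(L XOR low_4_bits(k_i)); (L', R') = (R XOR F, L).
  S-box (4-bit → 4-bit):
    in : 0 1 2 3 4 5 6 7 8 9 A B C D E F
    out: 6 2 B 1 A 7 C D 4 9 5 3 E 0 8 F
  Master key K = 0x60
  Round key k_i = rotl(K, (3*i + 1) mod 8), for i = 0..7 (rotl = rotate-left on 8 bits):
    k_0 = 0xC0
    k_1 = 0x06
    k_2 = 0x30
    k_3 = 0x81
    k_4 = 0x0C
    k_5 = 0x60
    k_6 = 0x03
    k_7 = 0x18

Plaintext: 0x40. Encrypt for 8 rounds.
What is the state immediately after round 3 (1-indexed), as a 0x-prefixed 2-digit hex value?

0xA7

s_0 = plaintext = 0x40
s_1 = Round(s_0, k_0) = 0x02
s_2 = Round(s_1, k_1) = 0x2A
s_3 = Round(s_2, k_2) = 0xA7
s_4 = Round(s_3, k_3) = 0x76
s_5 = Round(s_4, k_4) = 0x62
s_6 = Round(s_5, k_5) = 0x2D
s_7 = Round(s_6, k_6) = 0xDA
s_8 = Round(s_7, k_7) = 0xA6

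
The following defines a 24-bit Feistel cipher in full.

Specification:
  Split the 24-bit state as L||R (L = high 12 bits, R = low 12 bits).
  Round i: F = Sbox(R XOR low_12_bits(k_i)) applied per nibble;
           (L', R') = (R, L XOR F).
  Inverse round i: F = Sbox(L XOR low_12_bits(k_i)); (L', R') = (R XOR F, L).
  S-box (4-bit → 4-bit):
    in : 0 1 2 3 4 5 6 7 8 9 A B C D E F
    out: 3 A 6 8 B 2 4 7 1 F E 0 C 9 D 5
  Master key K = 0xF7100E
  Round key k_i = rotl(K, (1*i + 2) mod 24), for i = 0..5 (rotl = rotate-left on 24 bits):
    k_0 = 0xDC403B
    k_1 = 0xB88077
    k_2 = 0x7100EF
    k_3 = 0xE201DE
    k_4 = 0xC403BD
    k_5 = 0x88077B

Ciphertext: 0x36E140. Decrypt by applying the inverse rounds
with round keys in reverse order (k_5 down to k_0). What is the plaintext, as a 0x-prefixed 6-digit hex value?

0x55585F

s_0 = ciphertext = 0x36E140
s_1 = InvRound(s_0, k_5) = 0xAE236E
s_2 = InvRound(s_1, k_4) = 0xC4BAE2
s_3 = InvRound(s_2, k_3) = 0x310C4B
s_4 = InvRound(s_3, k_2) = 0x41E310
s_5 = InvRound(s_4, k_1) = 0x85F41E
s_6 = InvRound(s_5, k_0) = 0x55585F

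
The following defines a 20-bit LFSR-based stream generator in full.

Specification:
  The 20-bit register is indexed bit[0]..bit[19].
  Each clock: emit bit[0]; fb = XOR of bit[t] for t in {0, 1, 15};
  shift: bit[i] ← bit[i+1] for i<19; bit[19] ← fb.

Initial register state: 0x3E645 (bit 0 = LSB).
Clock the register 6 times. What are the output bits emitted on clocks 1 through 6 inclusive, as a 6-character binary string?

reg_0 = 0x3E645
clock 1: out=1, reg = 0x1F322
clock 2: out=0, reg = 0x0F991
clock 3: out=1, reg = 0x07CC8
clock 4: out=0, reg = 0x03E64
clock 5: out=0, reg = 0x01F32
clock 6: out=0, reg = 0x80F99

101000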